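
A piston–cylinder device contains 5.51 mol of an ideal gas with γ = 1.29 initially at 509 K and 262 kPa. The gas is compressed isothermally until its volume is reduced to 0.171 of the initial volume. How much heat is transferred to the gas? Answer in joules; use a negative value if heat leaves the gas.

V₁ = nRT₁/P₁ = 5.51×8.314×509/262 = 89.0 L.
Isothermal: T stays 509 K; PV = const ⇒ V₂ = 15.2 L, P₂ = 1530 kPa.
ΔU = 0 (ideal gas, T constant).
W = nRT ln(V₂/V₁) = 5.51×8.314×509×ln(0.171) = -41200 J.
Q = ΔU + W = -41200 J.

-41200 J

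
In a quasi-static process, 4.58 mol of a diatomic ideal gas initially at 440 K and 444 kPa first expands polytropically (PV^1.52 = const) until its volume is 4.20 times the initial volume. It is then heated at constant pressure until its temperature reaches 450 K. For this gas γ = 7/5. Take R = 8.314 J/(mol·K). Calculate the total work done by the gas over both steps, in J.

V₁ = nRT₁/P₁ = 4.58×8.314×440/444 = 37.7 L.
Step 1 — Polytropic n=1.52: T₂ = T₁(V₁/V₂)^(n−1) = 440×(0.238)^0.52 = 209 K; P₂ = P₁(V₁/V₂)^n = 50.1 kPa.
W = (P₁V₁−P₂V₂)/(n−1) = (444×37.7−50.1×158)/0.52 = 16900 J.
ΔU = nCvΔT = 4.58×20.8×(209−440) = -22000 J.
Q = ΔU + W = -5080 J.
State after step 1: P = 50.1 kPa, V = 158 L, T = 209 K.
Step 2 — Isobaric: P stays 50.1 kPa; V/T = const ⇒ T₂ = 450 K, V₂ = 342 L.
W = PΔV = 50.1×(342−158) kPa·L = 9190 J.
ΔU = nCvΔT = 4.58×20.8×(450−209) = 23000 J.
Q = ΔU + W = nCpΔT = 32200 J.
Net over both steps: W = 26100 J, Q = 27100 J, ΔU = 952 J.

26100 J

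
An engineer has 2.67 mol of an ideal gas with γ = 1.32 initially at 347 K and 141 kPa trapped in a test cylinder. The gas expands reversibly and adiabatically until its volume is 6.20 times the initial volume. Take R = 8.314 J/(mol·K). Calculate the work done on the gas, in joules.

-10600 J

V₁ = nRT₁/P₁ = 2.67×8.314×347/141 = 54.6 L.
Adiabatic: TV^(γ−1) = const ⇒ T₂ = 347×(0.161)^0.320 = 194 K; PV^γ = const ⇒ P₂ = 12.7 kPa.
ΔU = nCvΔT = 2.67×26.0×(194−347) = -10600 J.
Q = 0 for an adiabatic process, so W = −ΔU = 10600 J.
Work done on the gas = −W_by = -10600 J.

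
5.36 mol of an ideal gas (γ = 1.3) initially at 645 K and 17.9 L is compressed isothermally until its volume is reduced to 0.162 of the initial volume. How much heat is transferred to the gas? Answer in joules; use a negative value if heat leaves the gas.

P₁ = nRT₁/V₁ = 5.36×8.314×645/17.9 = 1610 kPa.
Isothermal: T stays 645 K; PV = const ⇒ V₂ = 2.90 L, P₂ = 9910 kPa.
ΔU = 0 (ideal gas, T constant).
W = nRT ln(V₂/V₁) = 5.36×8.314×645×ln(0.162) = -52300 J.
Q = ΔU + W = -52300 J.

-52300 J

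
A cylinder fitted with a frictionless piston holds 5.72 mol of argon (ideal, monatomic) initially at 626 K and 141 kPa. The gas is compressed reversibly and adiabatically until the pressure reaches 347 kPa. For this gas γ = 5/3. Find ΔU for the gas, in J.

V₁ = nRT₁/P₁ = 5.72×8.314×626/141 = 211 L.
Adiabatic: T₂/T₁ = (P₂/P₁)^((γ−1)/γ) ⇒ T₂ = 626×(2.46)^0.400 = 897 K; V₂ = 123 L.
For an ideal gas ΔU = nCvΔT with Cv = (3/2)R = 12.5 J/(mol·K).
ΔU = 5.72×12.5×(897−626) = 19400 J.

19400 J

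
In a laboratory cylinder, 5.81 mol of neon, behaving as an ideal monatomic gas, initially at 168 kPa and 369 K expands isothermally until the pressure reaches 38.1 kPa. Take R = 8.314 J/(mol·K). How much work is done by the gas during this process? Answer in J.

26400 J

V₁ = nRT₁/P₁ = 5.81×8.314×369/168 = 106 L.
Isothermal: T stays 369 K; PV = const ⇒ V₂ = 468 L, P₂ = 38.1 kPa.
W = nRT ln(V₂/V₁) = 5.81×8.314×369×ln(4.41) = 26400 J.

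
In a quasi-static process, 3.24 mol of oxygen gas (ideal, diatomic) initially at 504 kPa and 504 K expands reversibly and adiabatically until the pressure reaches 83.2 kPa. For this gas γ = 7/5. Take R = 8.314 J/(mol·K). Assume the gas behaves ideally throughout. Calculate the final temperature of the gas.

V₁ = nRT₁/P₁ = 3.24×8.314×504/504 = 26.9 L.
Adiabatic: T₂/T₁ = (P₂/P₁)^((γ−1)/γ) ⇒ T₂ = 504×(0.165)^0.286 = 301 K; V₂ = 97.5 L.

301 K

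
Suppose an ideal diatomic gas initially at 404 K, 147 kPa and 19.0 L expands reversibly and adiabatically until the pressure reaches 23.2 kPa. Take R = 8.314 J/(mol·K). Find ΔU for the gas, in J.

n = P₁V₁/(RT₁) = 147×19.0/(8.314×404) = 0.832 mol.
Adiabatic: T₂/T₁ = (P₂/P₁)^((γ−1)/γ) ⇒ T₂ = 404×(0.158)^0.286 = 238 K; V₂ = 71.0 L.
For an ideal gas ΔU = nCvΔT with Cv = (5/2)R = 20.8 J/(mol·K).
ΔU = 0.832×20.8×(238−404) = -2860 J.

-2860 J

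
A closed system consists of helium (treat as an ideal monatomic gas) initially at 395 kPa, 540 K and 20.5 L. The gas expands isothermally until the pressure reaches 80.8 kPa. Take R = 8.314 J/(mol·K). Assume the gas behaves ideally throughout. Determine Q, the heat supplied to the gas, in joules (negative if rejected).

n = P₁V₁/(RT₁) = 395×20.5/(8.314×540) = 1.80 mol.
Isothermal: T stays 540 K; PV = const ⇒ V₂ = 100 L, P₂ = 80.8 kPa.
ΔU = 0 (ideal gas, T constant).
W = nRT ln(V₂/V₁) = 1.80×8.314×540×ln(4.89) = 12800 J.
Q = ΔU + W = 12800 J.

12800 J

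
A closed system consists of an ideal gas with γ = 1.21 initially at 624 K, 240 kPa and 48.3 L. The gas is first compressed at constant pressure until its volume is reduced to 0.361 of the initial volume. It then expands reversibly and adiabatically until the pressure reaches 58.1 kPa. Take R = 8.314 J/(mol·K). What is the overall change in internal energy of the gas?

-39600 J

n = P₁V₁/(RT₁) = 240×48.3/(8.314×624) = 2.23 mol.
Step 1 — Isobaric: P stays 240 kPa; V/T = const ⇒ T₂ = 225 K, V₂ = 17.4 L.
W = PΔV = 240×(17.4−48.3) kPa·L = -7410 J.
ΔU = nCvΔT = 2.23×39.6×(225−624) = -35300 J.
Q = ΔU + W = nCpΔT = -42700 J.
State after step 1: P = 240 kPa, V = 17.4 L, T = 225 K.
Step 2 — Adiabatic: T₂/T₁ = (P₂/P₁)^((γ−1)/γ) ⇒ T₂ = 225×(0.242)^0.174 = 176 K; V₂ = 56.3 L.
ΔU = nCvΔT = 2.23×39.6×(176−225) = -4350 J.
Q = 0 for an adiabatic process, so W = −ΔU = 4350 J.
Net over both steps: W = -3060 J, Q = -42700 J, ΔU = -39600 J.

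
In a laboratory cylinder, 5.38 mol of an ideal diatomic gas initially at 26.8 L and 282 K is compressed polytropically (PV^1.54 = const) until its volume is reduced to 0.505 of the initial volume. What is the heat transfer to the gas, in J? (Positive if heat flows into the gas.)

P₁ = nRT₁/V₁ = 5.38×8.314×282/26.8 = 471 kPa.
Polytropic n=1.54: T₂ = T₁(V₁/V₂)^(n−1) = 282×(1.98)^0.54 = 408 K; P₂ = P₁(V₁/V₂)^n = 1350 kPa.
W = (P₁V₁−P₂V₂)/(n−1) = (471×26.8−1350×13.5)/0.54 = -10400 J.
ΔU = nCvΔT = 5.38×20.8×(408−282) = 14100 J.
Q = ΔU + W = 3650 J.

3650 J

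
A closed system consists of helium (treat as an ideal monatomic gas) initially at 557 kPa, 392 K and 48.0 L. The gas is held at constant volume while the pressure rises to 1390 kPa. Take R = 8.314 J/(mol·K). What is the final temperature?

Isochoric: V stays 48.0 L; P/T = const ⇒ T₂ = 978 K, P₂ = 1390 kPa.

978 K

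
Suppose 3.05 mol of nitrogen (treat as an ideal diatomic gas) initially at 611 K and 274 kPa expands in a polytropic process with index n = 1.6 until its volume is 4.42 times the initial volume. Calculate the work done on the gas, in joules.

-15200 J

V₁ = nRT₁/P₁ = 3.05×8.314×611/274 = 56.5 L.
Polytropic n=1.6: T₂ = T₁(V₁/V₂)^(n−1) = 611×(0.226)^0.60 = 250 K; P₂ = P₁(V₁/V₂)^n = 25.4 kPa.
W = (P₁V₁−P₂V₂)/(n−1) = (274×56.5−25.4×250)/0.60 = 15200 J.
Work done on the gas = −W_by = -15200 J.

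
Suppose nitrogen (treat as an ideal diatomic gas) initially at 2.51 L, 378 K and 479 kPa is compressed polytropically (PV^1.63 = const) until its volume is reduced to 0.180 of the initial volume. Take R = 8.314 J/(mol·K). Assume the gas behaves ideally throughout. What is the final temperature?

Polytropic n=1.63: T₂ = T₁(V₁/V₂)^(n−1) = 378×(5.56)^0.63 = 1110 K; P₂ = P₁(V₁/V₂)^n = 7840 kPa.

1110 K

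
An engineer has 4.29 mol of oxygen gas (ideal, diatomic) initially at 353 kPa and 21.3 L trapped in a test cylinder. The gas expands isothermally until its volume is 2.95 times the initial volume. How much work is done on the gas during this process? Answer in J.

T₁ = P₁V₁/(nR) = 353×21.3/(4.29×8.314) = 211 K.
Isothermal: T stays 211 K; PV = const ⇒ V₂ = 62.8 L, P₂ = 120 kPa.
W = nRT ln(V₂/V₁) = 4.29×8.314×211×ln(2.95) = 8130 J.
Work done on the gas = −W_by = -8130 J.

-8130 J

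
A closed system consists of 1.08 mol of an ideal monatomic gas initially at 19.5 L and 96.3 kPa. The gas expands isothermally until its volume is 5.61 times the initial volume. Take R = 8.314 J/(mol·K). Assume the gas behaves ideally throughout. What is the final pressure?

17.2 kPa

T₁ = P₁V₁/(nR) = 96.3×19.5/(1.08×8.314) = 209 K.
Isothermal: T stays 209 K; PV = const ⇒ V₂ = 109 L, P₂ = 17.2 kPa.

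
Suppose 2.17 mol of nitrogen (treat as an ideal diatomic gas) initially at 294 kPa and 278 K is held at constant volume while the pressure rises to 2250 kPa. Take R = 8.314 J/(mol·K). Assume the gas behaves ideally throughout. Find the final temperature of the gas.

2130 K

V₁ = nRT₁/P₁ = 2.17×8.314×278/294 = 17.1 L.
Isochoric: V stays 17.1 L; P/T = const ⇒ T₂ = 2130 K, P₂ = 2250 kPa.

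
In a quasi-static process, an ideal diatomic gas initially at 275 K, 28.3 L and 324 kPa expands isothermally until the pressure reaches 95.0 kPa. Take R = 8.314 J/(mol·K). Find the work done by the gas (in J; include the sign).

11200 J

n = P₁V₁/(RT₁) = 324×28.3/(8.314×275) = 4.01 mol.
Isothermal: T stays 275 K; PV = const ⇒ V₂ = 96.5 L, P₂ = 95.0 kPa.
W = nRT ln(V₂/V₁) = 4.01×8.314×275×ln(3.41) = 11200 J.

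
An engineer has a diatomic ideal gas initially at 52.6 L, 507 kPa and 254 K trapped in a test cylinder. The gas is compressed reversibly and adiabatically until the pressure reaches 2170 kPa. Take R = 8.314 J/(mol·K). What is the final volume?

Adiabatic: T₂/T₁ = (P₂/P₁)^((γ−1)/γ) ⇒ T₂ = 254×(4.28)^0.286 = 385 K; V₂ = 18.6 L.

18.6 L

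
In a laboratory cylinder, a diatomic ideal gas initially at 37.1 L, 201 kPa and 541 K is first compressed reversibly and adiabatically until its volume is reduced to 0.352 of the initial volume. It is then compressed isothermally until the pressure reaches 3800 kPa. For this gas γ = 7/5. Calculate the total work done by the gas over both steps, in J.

n = P₁V₁/(RT₁) = 201×37.1/(8.314×541) = 1.66 mol.
Step 1 — Adiabatic: TV^(γ−1) = const ⇒ T₂ = 541×(2.84)^0.400 = 821 K; PV^γ = const ⇒ P₂ = 867 kPa.
ΔU = nCvΔT = 1.66×20.8×(821−541) = 9660 J.
Q = 0 for an adiabatic process, so W = −ΔU = -9660 J.
State after step 1: P = 867 kPa, V = 13.1 L, T = 821 K.
Step 2 — Isothermal: T stays 821 K; PV = const ⇒ V₂ = 2.98 L, P₂ = 3800 kPa.
ΔU = 0 (ideal gas, T constant).
W = nRT ln(V₂/V₁) = 1.66×8.314×821×ln(0.228) = -16700 J.
Q = ΔU + W = -16700 J.
Net over both steps: W = -26400 J, Q = -16700 J, ΔU = 9660 J.

-26400 J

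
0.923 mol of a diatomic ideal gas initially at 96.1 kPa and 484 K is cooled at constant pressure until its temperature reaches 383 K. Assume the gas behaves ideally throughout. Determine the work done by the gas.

V₁ = nRT₁/P₁ = 0.923×8.314×484/96.1 = 38.6 L.
Isobaric: P stays 96.1 kPa; V/T = const ⇒ T₂ = 383 K, V₂ = 30.6 L.
W = PΔV = 96.1×(30.6−38.6) kPa·L = -775 J.

-775 J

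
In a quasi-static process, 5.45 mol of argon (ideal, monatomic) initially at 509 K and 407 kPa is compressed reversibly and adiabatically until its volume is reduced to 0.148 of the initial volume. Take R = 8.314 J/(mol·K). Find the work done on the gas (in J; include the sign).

V₁ = nRT₁/P₁ = 5.45×8.314×509/407 = 56.7 L.
Adiabatic: TV^(γ−1) = const ⇒ T₂ = 509×(6.76)^0.667 = 1820 K; PV^γ = const ⇒ P₂ = 9830 kPa.
ΔU = nCvΔT = 5.45×12.5×(1820−509) = 89000 J.
Q = 0 for an adiabatic process, so W = −ΔU = -89000 J.
Work done on the gas = −W_by = 89000 J.

89000 J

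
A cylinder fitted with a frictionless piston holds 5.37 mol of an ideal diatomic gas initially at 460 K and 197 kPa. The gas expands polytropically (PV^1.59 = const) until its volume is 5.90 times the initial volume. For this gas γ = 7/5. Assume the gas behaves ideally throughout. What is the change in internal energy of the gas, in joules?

-33300 J

V₁ = nRT₁/P₁ = 5.37×8.314×460/197 = 104 L.
Polytropic n=1.59: T₂ = T₁(V₁/V₂)^(n−1) = 460×(0.169)^0.59 = 161 K; P₂ = P₁(V₁/V₂)^n = 11.7 kPa.
For an ideal gas ΔU = nCvΔT with Cv = (5/2)R = 20.8 J/(mol·K).
ΔU = 5.37×20.8×(161−460) = -33300 J.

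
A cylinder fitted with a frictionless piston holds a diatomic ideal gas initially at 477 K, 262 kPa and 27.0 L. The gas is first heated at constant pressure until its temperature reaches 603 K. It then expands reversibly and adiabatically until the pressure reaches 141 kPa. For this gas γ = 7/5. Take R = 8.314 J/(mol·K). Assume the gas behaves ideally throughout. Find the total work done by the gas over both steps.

5500 J

n = P₁V₁/(RT₁) = 262×27.0/(8.314×477) = 1.78 mol.
Step 1 — Isobaric: P stays 262 kPa; V/T = const ⇒ T₂ = 603 K, V₂ = 34.1 L.
W = PΔV = 262×(34.1−27.0) kPa·L = 1870 J.
ΔU = nCvΔT = 1.78×20.8×(603−477) = 4670 J.
Q = ΔU + W = nCpΔT = 6540 J.
State after step 1: P = 262 kPa, V = 34.1 L, T = 603 K.
Step 2 — Adiabatic: T₂/T₁ = (P₂/P₁)^((γ−1)/γ) ⇒ T₂ = 603×(0.538)^0.286 = 505 K; V₂ = 53.1 L.
ΔU = nCvΔT = 1.78×20.8×(505−603) = -3630 J.
Q = 0 for an adiabatic process, so W = −ΔU = 3630 J.
Net over both steps: W = 5500 J, Q = 6540 J, ΔU = 1040 J.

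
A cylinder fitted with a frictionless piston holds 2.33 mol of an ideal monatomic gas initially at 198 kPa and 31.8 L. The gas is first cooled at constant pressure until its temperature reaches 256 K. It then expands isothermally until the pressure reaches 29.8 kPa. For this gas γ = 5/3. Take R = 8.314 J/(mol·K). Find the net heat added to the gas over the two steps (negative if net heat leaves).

6050 J

T₁ = P₁V₁/(nR) = 198×31.8/(2.33×8.314) = 325 K.
Step 1 — Isobaric: P stays 198 kPa; V/T = const ⇒ T₂ = 256 K, V₂ = 25.0 L.
W = PΔV = 198×(25.0−31.8) kPa·L = -1340 J.
ΔU = nCvΔT = 2.33×12.5×(256−325) = -2010 J.
Q = ΔU + W = nCpΔT = -3340 J.
State after step 1: P = 198 kPa, V = 25.0 L, T = 256 K.
Step 2 — Isothermal: T stays 256 K; PV = const ⇒ V₂ = 166 L, P₂ = 29.8 kPa.
ΔU = 0 (ideal gas, T constant).
W = nRT ln(V₂/V₁) = 2.33×8.314×256×ln(6.64) = 9390 J.
Q = ΔU + W = 9390 J.
Net over both steps: W = 8050 J, Q = 6050 J, ΔU = -2010 J.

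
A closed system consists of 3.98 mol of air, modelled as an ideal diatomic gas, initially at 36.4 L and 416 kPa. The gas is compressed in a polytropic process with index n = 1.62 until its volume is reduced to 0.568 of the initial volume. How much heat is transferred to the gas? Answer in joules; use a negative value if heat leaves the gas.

5640 J

T₁ = P₁V₁/(nR) = 416×36.4/(3.98×8.314) = 458 K.
Polytropic n=1.62: T₂ = T₁(V₁/V₂)^(n−1) = 458×(1.76)^0.62 = 650 K; P₂ = P₁(V₁/V₂)^n = 1040 kPa.
W = (P₁V₁−P₂V₂)/(n−1) = (416×36.4−1040×20.7)/0.62 = -10300 J.
ΔU = nCvΔT = 3.98×20.8×(650−458) = 15900 J.
Q = ΔU + W = 5640 J.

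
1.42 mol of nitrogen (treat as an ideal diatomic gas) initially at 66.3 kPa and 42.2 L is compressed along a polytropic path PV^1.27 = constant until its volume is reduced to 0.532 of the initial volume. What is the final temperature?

281 K

T₁ = P₁V₁/(nR) = 66.3×42.2/(1.42×8.314) = 237 K.
Polytropic n=1.27: T₂ = T₁(V₁/V₂)^(n−1) = 237×(1.88)^0.27 = 281 K; P₂ = P₁(V₁/V₂)^n = 148 kPa.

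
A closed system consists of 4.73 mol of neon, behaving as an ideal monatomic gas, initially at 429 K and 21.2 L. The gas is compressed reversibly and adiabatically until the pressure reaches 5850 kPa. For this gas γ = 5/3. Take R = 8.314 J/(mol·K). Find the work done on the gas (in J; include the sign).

P₁ = nRT₁/V₁ = 4.73×8.314×429/21.2 = 796 kPa.
Adiabatic: T₂/T₁ = (P₂/P₁)^((γ−1)/γ) ⇒ T₂ = 429×(7.35)^0.400 = 953 K; V₂ = 6.40 L.
ΔU = nCvΔT = 4.73×12.5×(953−429) = 30900 J.
Q = 0 for an adiabatic process, so W = −ΔU = -30900 J.
Work done on the gas = −W_by = 30900 J.

30900 J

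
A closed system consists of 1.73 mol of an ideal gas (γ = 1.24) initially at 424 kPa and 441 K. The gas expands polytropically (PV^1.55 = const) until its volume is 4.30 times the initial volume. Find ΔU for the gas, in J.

-14600 J

V₁ = nRT₁/P₁ = 1.73×8.314×441/424 = 15.0 L.
Polytropic n=1.55: T₂ = T₁(V₁/V₂)^(n−1) = 441×(0.233)^0.55 = 198 K; P₂ = P₁(V₁/V₂)^n = 44.2 kPa.
For an ideal gas ΔU = nCvΔT with Cv = R/(γ−1) = 34.6 J/(mol·K).
ΔU = 1.73×34.6×(198−441) = -14600 J.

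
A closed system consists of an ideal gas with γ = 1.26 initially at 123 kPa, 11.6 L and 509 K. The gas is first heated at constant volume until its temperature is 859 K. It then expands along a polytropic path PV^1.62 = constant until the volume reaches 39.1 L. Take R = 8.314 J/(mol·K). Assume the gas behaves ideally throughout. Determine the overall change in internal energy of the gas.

-1130 J

n = P₁V₁/(RT₁) = 123×11.6/(8.314×509) = 0.337 mol.
Step 1 — Isochoric: V stays 11.6 L; P/T = const ⇒ T₂ = 859 K, P₂ = 208 kPa.
W = 0 (no volume change).
ΔU = nCvΔT = 0.337×32.0×(859−509) = 3770 J.
Q = ΔU = 3770 J.
State after step 1: P = 208 kPa, V = 11.6 L, T = 859 K.
Step 2 — Polytropic n=1.62: T₂ = T₁(V₁/V₂)^(n−1) = 859×(0.297)^0.62 = 404 K; P₂ = P₁(V₁/V₂)^n = 29.0 kPa.
W = (P₁V₁−P₂V₂)/(n−1) = (208×11.6−29.0×39.1)/0.62 = 2060 J.
ΔU = nCvΔT = 0.337×32.0×(404−859) = -4900 J.
Q = ΔU + W = -2850 J.
Net over both steps: W = 2060 J, Q = 928 J, ΔU = -1130 J.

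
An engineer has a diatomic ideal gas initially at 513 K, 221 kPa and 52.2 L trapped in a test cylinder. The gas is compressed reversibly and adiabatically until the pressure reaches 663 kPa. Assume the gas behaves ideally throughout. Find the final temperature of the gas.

702 K

Adiabatic: T₂/T₁ = (P₂/P₁)^((γ−1)/γ) ⇒ T₂ = 513×(3.00)^0.286 = 702 K; V₂ = 23.8 L.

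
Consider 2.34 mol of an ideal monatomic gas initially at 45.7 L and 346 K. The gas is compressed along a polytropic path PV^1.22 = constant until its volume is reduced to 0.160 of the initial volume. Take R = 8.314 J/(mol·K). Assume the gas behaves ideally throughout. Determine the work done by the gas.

P₁ = nRT₁/V₁ = 2.34×8.314×346/45.7 = 147 kPa.
Polytropic n=1.22: T₂ = T₁(V₁/V₂)^(n−1) = 346×(6.25)^0.22 = 518 K; P₂ = P₁(V₁/V₂)^n = 1380 kPa.
W = (P₁V₁−P₂V₂)/(n−1) = (147×45.7−1380×7.31)/0.22 = -15200 J.

-15200 J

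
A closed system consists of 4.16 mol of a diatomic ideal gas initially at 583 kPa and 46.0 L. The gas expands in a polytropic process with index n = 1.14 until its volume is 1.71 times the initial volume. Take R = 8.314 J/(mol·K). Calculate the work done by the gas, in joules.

13900 J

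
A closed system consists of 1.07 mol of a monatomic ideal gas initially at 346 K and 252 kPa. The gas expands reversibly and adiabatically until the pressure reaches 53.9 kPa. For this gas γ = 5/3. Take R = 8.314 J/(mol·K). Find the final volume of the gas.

30.8 L

V₁ = nRT₁/P₁ = 1.07×8.314×346/252 = 12.2 L.
Adiabatic: T₂/T₁ = (P₂/P₁)^((γ−1)/γ) ⇒ T₂ = 346×(0.214)^0.400 = 187 K; V₂ = 30.8 L.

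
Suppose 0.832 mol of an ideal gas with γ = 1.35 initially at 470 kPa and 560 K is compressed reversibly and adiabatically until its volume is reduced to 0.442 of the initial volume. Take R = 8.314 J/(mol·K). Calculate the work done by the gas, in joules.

-3660 J

V₁ = nRT₁/P₁ = 0.832×8.314×560/470 = 8.24 L.
Adiabatic: TV^(γ−1) = const ⇒ T₂ = 560×(2.26)^0.350 = 745 K; PV^γ = const ⇒ P₂ = 1420 kPa.
ΔU = nCvΔT = 0.832×23.8×(745−560) = 3660 J.
Q = 0 for an adiabatic process, so W = −ΔU = -3660 J.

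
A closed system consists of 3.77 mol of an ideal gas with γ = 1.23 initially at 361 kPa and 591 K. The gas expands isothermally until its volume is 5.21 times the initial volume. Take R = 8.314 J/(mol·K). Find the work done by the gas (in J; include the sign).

V₁ = nRT₁/P₁ = 3.77×8.314×591/361 = 51.3 L.
Isothermal: T stays 591 K; PV = const ⇒ V₂ = 267 L, P₂ = 69.3 kPa.
W = nRT ln(V₂/V₁) = 3.77×8.314×591×ln(5.21) = 30600 J.

30600 J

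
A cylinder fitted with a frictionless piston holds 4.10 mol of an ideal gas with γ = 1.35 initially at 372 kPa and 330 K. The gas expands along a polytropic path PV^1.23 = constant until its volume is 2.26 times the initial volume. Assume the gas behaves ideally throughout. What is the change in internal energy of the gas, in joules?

V₁ = nRT₁/P₁ = 4.10×8.314×330/372 = 30.2 L.
Polytropic n=1.23: T₂ = T₁(V₁/V₂)^(n−1) = 330×(0.442)^0.23 = 274 K; P₂ = P₁(V₁/V₂)^n = 136 kPa.
For an ideal gas ΔU = nCvΔT with Cv = R/(γ−1) = 23.8 J/(mol·K).
ΔU = 4.10×23.8×(274−330) = -5500 J.

-5500 J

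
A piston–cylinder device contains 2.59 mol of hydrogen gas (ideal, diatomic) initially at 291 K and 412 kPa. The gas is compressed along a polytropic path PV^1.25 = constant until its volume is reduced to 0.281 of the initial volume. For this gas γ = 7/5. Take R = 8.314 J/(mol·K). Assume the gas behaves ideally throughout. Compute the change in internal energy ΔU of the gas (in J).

V₁ = nRT₁/P₁ = 2.59×8.314×291/412 = 15.2 L.
Polytropic n=1.25: T₂ = T₁(V₁/V₂)^(n−1) = 291×(3.56)^0.25 = 400 K; P₂ = P₁(V₁/V₂)^n = 2010 kPa.
For an ideal gas ΔU = nCvΔT with Cv = (5/2)R = 20.8 J/(mol·K).
ΔU = 2.59×20.8×(400−291) = 5850 J.

5850 J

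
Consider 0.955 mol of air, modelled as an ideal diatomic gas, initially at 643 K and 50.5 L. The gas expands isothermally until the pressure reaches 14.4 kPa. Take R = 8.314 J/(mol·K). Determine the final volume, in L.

355 L

P₁ = nRT₁/V₁ = 0.955×8.314×643/50.5 = 101 kPa.
Isothermal: T stays 643 K; PV = const ⇒ V₂ = 355 L, P₂ = 14.4 kPa.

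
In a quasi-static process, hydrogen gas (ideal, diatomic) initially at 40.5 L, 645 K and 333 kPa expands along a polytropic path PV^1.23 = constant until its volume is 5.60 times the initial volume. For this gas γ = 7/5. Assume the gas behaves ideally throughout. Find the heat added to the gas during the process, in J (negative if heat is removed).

n = P₁V₁/(RT₁) = 333×40.5/(8.314×645) = 2.51 mol.
Polytropic n=1.23: T₂ = T₁(V₁/V₂)^(n−1) = 645×(0.179)^0.23 = 434 K; P₂ = P₁(V₁/V₂)^n = 40.0 kPa.
W = (P₁V₁−P₂V₂)/(n−1) = (333×40.5−40.0×227)/0.23 = 19200 J.
ΔU = nCvΔT = 2.51×20.8×(434−645) = -11000 J.
Q = ΔU + W = 8150 J.

8150 J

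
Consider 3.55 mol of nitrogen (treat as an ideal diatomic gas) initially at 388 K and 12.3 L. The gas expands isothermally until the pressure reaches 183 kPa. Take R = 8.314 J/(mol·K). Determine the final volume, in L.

62.6 L

P₁ = nRT₁/V₁ = 3.55×8.314×388/12.3 = 931 kPa.
Isothermal: T stays 388 K; PV = const ⇒ V₂ = 62.6 L, P₂ = 183 kPa.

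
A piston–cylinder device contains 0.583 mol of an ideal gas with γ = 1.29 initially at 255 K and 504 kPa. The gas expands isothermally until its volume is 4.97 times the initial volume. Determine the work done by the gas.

V₁ = nRT₁/P₁ = 0.583×8.314×255/504 = 2.45 L.
Isothermal: T stays 255 K; PV = const ⇒ V₂ = 12.2 L, P₂ = 101 kPa.
W = nRT ln(V₂/V₁) = 0.583×8.314×255×ln(4.97) = 1980 J.

1980 J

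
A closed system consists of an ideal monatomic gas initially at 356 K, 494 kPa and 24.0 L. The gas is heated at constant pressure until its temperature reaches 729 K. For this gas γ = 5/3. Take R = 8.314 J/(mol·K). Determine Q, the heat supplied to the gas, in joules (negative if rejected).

31100 J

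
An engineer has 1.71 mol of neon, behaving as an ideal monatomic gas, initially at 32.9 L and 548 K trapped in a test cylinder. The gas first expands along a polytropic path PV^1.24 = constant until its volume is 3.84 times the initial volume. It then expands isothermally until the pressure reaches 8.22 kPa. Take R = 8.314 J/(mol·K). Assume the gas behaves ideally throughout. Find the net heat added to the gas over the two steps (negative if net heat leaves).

P₁ = nRT₁/V₁ = 1.71×8.314×548/32.9 = 237 kPa.
Step 1 — Polytropic n=1.24: T₂ = T₁(V₁/V₂)^(n−1) = 548×(0.260)^0.24 = 397 K; P₂ = P₁(V₁/V₂)^n = 44.6 kPa.
W = (P₁V₁−P₂V₂)/(n−1) = (237×32.9−44.6×126)/0.24 = 8960 J.
ΔU = nCvΔT = 1.71×12.5×(397−548) = -3220 J.
Q = ΔU + W = 5730 J.
State after step 1: P = 44.6 kPa, V = 126 L, T = 397 K.
Step 2 — Isothermal: T stays 397 K; PV = const ⇒ V₂ = 686 L, P₂ = 8.22 kPa.
ΔU = 0 (ideal gas, T constant).
W = nRT ln(V₂/V₁) = 1.71×8.314×397×ln(5.43) = 9550 J.
Q = ΔU + W = 9550 J.
Net over both steps: W = 18500 J, Q = 15300 J, ΔU = -3220 J.

15300 J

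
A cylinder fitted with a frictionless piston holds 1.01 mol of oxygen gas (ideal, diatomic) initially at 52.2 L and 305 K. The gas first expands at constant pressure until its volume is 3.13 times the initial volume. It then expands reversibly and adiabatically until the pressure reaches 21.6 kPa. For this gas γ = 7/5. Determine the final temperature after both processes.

755 K

P₁ = nRT₁/V₁ = 1.01×8.314×305/52.2 = 49.1 kPa.
Step 1 — Isobaric: P stays 49.1 kPa; V/T = const ⇒ T₂ = 955 K, V₂ = 163 L.
W = PΔV = 49.1×(163−52.2) kPa·L = 5460 J.
ΔU = nCvΔT = 1.01×20.8×(955−305) = 13600 J.
Q = ΔU + W = nCpΔT = 19100 J.
State after step 1: P = 49.1 kPa, V = 163 L, T = 955 K.
Step 2 — Adiabatic: T₂/T₁ = (P₂/P₁)^((γ−1)/γ) ⇒ T₂ = 955×(0.440)^0.286 = 755 K; V₂ = 294 L.
ΔU = nCvΔT = 1.01×20.8×(755−955) = -4190 J.
Q = 0 for an adiabatic process, so W = −ΔU = 4190 J.
Net over both steps: W = 9640 J, Q = 19100 J, ΔU = 9450 J.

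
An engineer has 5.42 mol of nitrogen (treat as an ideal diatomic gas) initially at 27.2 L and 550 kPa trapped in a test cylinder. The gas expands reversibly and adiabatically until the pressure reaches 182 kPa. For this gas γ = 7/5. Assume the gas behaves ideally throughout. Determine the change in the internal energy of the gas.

T₁ = P₁V₁/(nR) = 550×27.2/(5.42×8.314) = 332 K.
Adiabatic: T₂/T₁ = (P₂/P₁)^((γ−1)/γ) ⇒ T₂ = 332×(0.331)^0.286 = 242 K; V₂ = 59.9 L.
For an ideal gas ΔU = nCvΔT with Cv = (5/2)R = 20.8 J/(mol·K).
ΔU = 5.42×20.8×(242−332) = -10100 J.

-10100 J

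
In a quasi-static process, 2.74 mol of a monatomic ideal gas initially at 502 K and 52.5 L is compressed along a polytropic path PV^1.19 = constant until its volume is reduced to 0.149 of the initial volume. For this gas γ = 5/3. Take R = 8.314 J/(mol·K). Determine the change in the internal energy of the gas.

7480 J

P₁ = nRT₁/V₁ = 2.74×8.314×502/52.5 = 218 kPa.
Polytropic n=1.19: T₂ = T₁(V₁/V₂)^(n−1) = 502×(6.71)^0.19 = 721 K; P₂ = P₁(V₁/V₂)^n = 2100 kPa.
For an ideal gas ΔU = nCvΔT with Cv = (3/2)R = 12.5 J/(mol·K).
ΔU = 2.74×12.5×(721−502) = 7480 J.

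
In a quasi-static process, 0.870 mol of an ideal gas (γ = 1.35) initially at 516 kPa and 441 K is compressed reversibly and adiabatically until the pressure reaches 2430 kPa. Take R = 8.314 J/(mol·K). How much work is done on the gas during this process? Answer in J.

4510 J

V₁ = nRT₁/P₁ = 0.870×8.314×441/516 = 6.18 L.
Adiabatic: T₂/T₁ = (P₂/P₁)^((γ−1)/γ) ⇒ T₂ = 441×(4.71)^0.259 = 659 K; V₂ = 1.96 L.
ΔU = nCvΔT = 0.870×23.8×(659−441) = 4510 J.
Q = 0 for an adiabatic process, so W = −ΔU = -4510 J.
Work done on the gas = −W_by = 4510 J.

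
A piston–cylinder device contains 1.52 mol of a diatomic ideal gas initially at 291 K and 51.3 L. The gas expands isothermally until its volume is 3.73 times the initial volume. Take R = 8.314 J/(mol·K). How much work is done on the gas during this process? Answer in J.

P₁ = nRT₁/V₁ = 1.52×8.314×291/51.3 = 71.7 kPa.
Isothermal: T stays 291 K; PV = const ⇒ V₂ = 191 L, P₂ = 19.2 kPa.
W = nRT ln(V₂/V₁) = 1.52×8.314×291×ln(3.73) = 4840 J.
Work done on the gas = −W_by = -4840 J.

-4840 J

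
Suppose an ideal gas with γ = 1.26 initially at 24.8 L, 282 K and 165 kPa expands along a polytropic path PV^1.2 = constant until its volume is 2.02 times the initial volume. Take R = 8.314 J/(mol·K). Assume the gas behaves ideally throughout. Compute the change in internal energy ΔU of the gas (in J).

n = P₁V₁/(RT₁) = 165×24.8/(8.314×282) = 1.75 mol.
Polytropic n=1.2: T₂ = T₁(V₁/V₂)^(n−1) = 282×(0.495)^0.20 = 245 K; P₂ = P₁(V₁/V₂)^n = 71.0 kPa.
For an ideal gas ΔU = nCvΔT with Cv = R/(γ−1) = 32.0 J/(mol·K).
ΔU = 1.75×32.0×(245−282) = -2060 J.

-2060 J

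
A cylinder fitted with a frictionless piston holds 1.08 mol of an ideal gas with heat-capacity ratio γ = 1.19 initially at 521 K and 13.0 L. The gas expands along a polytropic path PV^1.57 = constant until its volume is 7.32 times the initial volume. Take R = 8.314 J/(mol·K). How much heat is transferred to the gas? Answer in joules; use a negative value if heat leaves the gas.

P₁ = nRT₁/V₁ = 1.08×8.314×521/13.0 = 360 kPa.
Polytropic n=1.57: T₂ = T₁(V₁/V₂)^(n−1) = 521×(0.137)^0.57 = 168 K; P₂ = P₁(V₁/V₂)^n = 15.8 kPa.
W = (P₁V₁−P₂V₂)/(n−1) = (360×13.0−15.8×95.2)/0.57 = 5570 J.
ΔU = nCvΔT = 1.08×43.8×(168−521) = -16700 J.
Q = ΔU + W = -11100 J.

-11100 J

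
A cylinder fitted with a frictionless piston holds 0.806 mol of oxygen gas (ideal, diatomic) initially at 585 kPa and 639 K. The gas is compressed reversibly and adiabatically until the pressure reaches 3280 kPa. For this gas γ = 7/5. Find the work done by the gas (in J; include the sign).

-6810 J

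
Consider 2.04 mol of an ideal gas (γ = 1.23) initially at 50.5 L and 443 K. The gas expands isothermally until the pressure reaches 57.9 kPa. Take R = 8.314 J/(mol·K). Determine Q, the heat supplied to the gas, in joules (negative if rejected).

P₁ = nRT₁/V₁ = 2.04×8.314×443/50.5 = 149 kPa.
Isothermal: T stays 443 K; PV = const ⇒ V₂ = 130 L, P₂ = 57.9 kPa.
ΔU = 0 (ideal gas, T constant).
W = nRT ln(V₂/V₁) = 2.04×8.314×443×ln(2.57) = 7090 J.
Q = ΔU + W = 7090 J.

7090 J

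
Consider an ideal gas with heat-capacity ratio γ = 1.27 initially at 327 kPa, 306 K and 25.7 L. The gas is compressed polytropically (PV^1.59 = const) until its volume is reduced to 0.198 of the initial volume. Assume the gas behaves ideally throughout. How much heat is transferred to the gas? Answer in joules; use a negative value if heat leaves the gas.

n = P₁V₁/(RT₁) = 327×25.7/(8.314×306) = 3.30 mol.
Polytropic n=1.59: T₂ = T₁(V₁/V₂)^(n−1) = 306×(5.05)^0.59 = 796 K; P₂ = P₁(V₁/V₂)^n = 4290 kPa.
W = (P₁V₁−P₂V₂)/(n−1) = (327×25.7−4290×5.09)/0.59 = -22800 J.
ΔU = nCvΔT = 3.30×30.8×(796−306) = 49800 J.
Q = ΔU + W = 27000 J.

27000 J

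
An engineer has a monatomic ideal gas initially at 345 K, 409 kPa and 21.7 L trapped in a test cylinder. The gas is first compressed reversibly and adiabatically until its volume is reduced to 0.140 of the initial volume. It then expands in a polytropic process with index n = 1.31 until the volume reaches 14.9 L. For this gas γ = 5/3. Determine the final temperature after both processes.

n = P₁V₁/(RT₁) = 409×21.7/(8.314×345) = 3.09 mol.
Step 1 — Adiabatic: TV^(γ−1) = const ⇒ T₂ = 345×(7.14)^0.667 = 1280 K; PV^γ = const ⇒ P₂ = 10800 kPa.
ΔU = nCvΔT = 3.09×12.5×(1280−345) = 36100 J.
Q = 0 for an adiabatic process, so W = −ΔU = -36100 J.
State after step 1: P = 10800 kPa, V = 3.04 L, T = 1280 K.
Step 2 — Polytropic n=1.31: T₂ = T₁(V₁/V₂)^(n−1) = 1280×(0.204)^0.31 = 782 K; P₂ = P₁(V₁/V₂)^n = 1350 kPa.
W = (P₁V₁−P₂V₂)/(n−1) = (10800×3.04−1350×14.9)/0.31 = 41300 J.
ΔU = nCvΔT = 3.09×12.5×(782−1280) = -19200 J.
Q = ΔU + W = 22100 J.
Net over both steps: W = 5260 J, Q = 22100 J, ΔU = 16800 J.

782 K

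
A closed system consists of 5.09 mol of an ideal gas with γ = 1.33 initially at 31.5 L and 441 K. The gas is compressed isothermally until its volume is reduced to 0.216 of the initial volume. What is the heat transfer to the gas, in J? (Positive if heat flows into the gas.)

P₁ = nRT₁/V₁ = 5.09×8.314×441/31.5 = 592 kPa.
Isothermal: T stays 441 K; PV = const ⇒ V₂ = 6.80 L, P₂ = 2740 kPa.
ΔU = 0 (ideal gas, T constant).
W = nRT ln(V₂/V₁) = 5.09×8.314×441×ln(0.216) = -28600 J.
Q = ΔU + W = -28600 J.

-28600 J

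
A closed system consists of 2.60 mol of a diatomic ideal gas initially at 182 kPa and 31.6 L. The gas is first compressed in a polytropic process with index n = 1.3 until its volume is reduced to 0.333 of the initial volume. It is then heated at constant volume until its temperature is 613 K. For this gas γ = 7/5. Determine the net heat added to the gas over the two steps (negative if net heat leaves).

11300 J

T₁ = P₁V₁/(nR) = 182×31.6/(2.60×8.314) = 266 K.
Step 1 — Polytropic n=1.3: T₂ = T₁(V₁/V₂)^(n−1) = 266×(3.00)^0.30 = 370 K; P₂ = P₁(V₁/V₂)^n = 760 kPa.
W = (P₁V₁−P₂V₂)/(n−1) = (182×31.6−760×10.5)/0.30 = -7490 J.
ΔU = nCvΔT = 2.60×20.8×(370−266) = 5620 J.
Q = ΔU + W = -1870 J.
State after step 1: P = 760 kPa, V = 10.5 L, T = 370 K.
Step 2 — Isochoric: V stays 10.5 L; P/T = const ⇒ T₂ = 613 K, P₂ = 1260 kPa.
W = 0 (no volume change).
ΔU = nCvΔT = 2.60×20.8×(613−370) = 13100 J.
Q = ΔU = 13100 J.
Net over both steps: W = -7490 J, Q = 11300 J, ΔU = 18700 J.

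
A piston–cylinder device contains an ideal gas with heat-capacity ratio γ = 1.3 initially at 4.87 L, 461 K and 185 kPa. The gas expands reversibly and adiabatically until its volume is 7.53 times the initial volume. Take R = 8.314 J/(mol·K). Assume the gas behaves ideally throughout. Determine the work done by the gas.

1360 J

n = P₁V₁/(RT₁) = 185×4.87/(8.314×461) = 0.235 mol.
Adiabatic: TV^(γ−1) = const ⇒ T₂ = 461×(0.133)^0.300 = 252 K; PV^γ = const ⇒ P₂ = 13.4 kPa.
ΔU = nCvΔT = 0.235×27.7×(252−461) = -1360 J.
Q = 0 for an adiabatic process, so W = −ΔU = 1360 J.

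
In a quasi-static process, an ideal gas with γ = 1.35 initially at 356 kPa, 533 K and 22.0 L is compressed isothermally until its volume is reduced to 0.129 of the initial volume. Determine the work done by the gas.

-16000 J

n = P₁V₁/(RT₁) = 356×22.0/(8.314×533) = 1.77 mol.
Isothermal: T stays 533 K; PV = const ⇒ V₂ = 2.84 L, P₂ = 2760 kPa.
W = nRT ln(V₂/V₁) = 1.77×8.314×533×ln(0.129) = -16000 J.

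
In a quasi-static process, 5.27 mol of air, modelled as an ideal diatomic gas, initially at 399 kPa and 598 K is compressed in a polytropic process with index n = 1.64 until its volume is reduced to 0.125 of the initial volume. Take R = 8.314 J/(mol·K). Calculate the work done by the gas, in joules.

V₁ = nRT₁/P₁ = 5.27×8.314×598/399 = 65.7 L.
Polytropic n=1.64: T₂ = T₁(V₁/V₂)^(n−1) = 598×(8.00)^0.64 = 2260 K; P₂ = P₁(V₁/V₂)^n = 12100 kPa.
W = (P₁V₁−P₂V₂)/(n−1) = (399×65.7−12100×8.21)/0.64 = -114000 J.

-114000 J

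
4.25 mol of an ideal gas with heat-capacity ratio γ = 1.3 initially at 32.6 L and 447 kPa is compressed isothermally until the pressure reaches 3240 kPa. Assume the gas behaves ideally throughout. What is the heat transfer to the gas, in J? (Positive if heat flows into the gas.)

-28900 J

T₁ = P₁V₁/(nR) = 447×32.6/(4.25×8.314) = 412 K.
Isothermal: T stays 412 K; PV = const ⇒ V₂ = 4.50 L, P₂ = 3240 kPa.
ΔU = 0 (ideal gas, T constant).
W = nRT ln(V₂/V₁) = 4.25×8.314×412×ln(0.138) = -28900 J.
Q = ΔU + W = -28900 J.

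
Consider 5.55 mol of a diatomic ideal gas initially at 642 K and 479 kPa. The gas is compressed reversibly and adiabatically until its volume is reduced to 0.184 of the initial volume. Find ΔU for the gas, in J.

V₁ = nRT₁/P₁ = 5.55×8.314×642/479 = 61.8 L.
Adiabatic: TV^(γ−1) = const ⇒ T₂ = 642×(5.43)^0.400 = 1260 K; PV^γ = const ⇒ P₂ = 5120 kPa.
For an ideal gas ΔU = nCvΔT with Cv = (5/2)R = 20.8 J/(mol·K).
ΔU = 5.55×20.8×(1260−642) = 71700 J.

71700 J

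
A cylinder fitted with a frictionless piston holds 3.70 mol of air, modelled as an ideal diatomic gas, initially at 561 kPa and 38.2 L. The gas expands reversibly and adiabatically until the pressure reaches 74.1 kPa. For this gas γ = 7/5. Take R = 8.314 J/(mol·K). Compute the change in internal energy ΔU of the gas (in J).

-23500 J

T₁ = P₁V₁/(nR) = 561×38.2/(3.70×8.314) = 697 K.
Adiabatic: T₂/T₁ = (P₂/P₁)^((γ−1)/γ) ⇒ T₂ = 697×(0.132)^0.286 = 391 K; V₂ = 162 L.
For an ideal gas ΔU = nCvΔT with Cv = (5/2)R = 20.8 J/(mol·K).
ΔU = 3.70×20.8×(391−697) = -23500 J.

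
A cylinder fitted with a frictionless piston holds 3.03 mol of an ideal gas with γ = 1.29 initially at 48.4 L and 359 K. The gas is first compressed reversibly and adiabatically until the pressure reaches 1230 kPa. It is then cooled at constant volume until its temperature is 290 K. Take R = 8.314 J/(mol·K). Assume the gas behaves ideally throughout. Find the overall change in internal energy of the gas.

P₁ = nRT₁/V₁ = 3.03×8.314×359/48.4 = 187 kPa.
Step 1 — Adiabatic: T₂/T₁ = (P₂/P₁)^((γ−1)/γ) ⇒ T₂ = 359×(6.58)^0.225 = 548 K; V₂ = 11.2 L.
ΔU = nCvΔT = 3.03×28.7×(548−359) = 16500 J.
Q = 0 for an adiabatic process, so W = −ΔU = -16500 J.
State after step 1: P = 1230 kPa, V = 11.2 L, T = 548 K.
Step 2 — Isochoric: V stays 11.2 L; P/T = const ⇒ T₂ = 290 K, P₂ = 650 kPa.
W = 0 (no volume change).
ΔU = nCvΔT = 3.03×28.7×(290−548) = -22400 J.
Q = ΔU = -22400 J.
Net over both steps: W = -16500 J, Q = -22400 J, ΔU = -5990 J.

-5990 J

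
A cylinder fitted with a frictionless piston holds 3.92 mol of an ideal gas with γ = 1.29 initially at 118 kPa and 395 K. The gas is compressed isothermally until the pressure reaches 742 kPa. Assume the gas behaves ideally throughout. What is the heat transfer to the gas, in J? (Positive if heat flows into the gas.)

V₁ = nRT₁/P₁ = 3.92×8.314×395/118 = 109 L.
Isothermal: T stays 395 K; PV = const ⇒ V₂ = 17.3 L, P₂ = 742 kPa.
ΔU = 0 (ideal gas, T constant).
W = nRT ln(V₂/V₁) = 3.92×8.314×395×ln(0.159) = -23700 J.
Q = ΔU + W = -23700 J.

-23700 J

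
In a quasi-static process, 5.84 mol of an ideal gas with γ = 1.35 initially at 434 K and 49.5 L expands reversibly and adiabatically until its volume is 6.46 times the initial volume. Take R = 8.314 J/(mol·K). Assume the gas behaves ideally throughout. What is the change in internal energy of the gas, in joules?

-28900 J

P₁ = nRT₁/V₁ = 5.84×8.314×434/49.5 = 426 kPa.
Adiabatic: TV^(γ−1) = const ⇒ T₂ = 434×(0.155)^0.350 = 226 K; PV^γ = const ⇒ P₂ = 34.3 kPa.
For an ideal gas ΔU = nCvΔT with Cv = R/(γ−1) = 23.8 J/(mol·K).
ΔU = 5.84×23.8×(226−434) = -28900 J.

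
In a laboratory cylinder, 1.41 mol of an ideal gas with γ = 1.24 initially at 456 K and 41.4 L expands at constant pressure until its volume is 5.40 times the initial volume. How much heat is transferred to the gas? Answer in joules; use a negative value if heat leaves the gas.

122000 J

P₁ = nRT₁/V₁ = 1.41×8.314×456/41.4 = 129 kPa.
Isobaric: P stays 129 kPa; V/T = const ⇒ T₂ = 2460 K, V₂ = 224 L.
W = PΔV = 129×(224−41.4) kPa·L = 23500 J.
ΔU = nCvΔT = 1.41×34.6×(2460−456) = 98000 J.
Q = ΔU + W = nCpΔT = 122000 J.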